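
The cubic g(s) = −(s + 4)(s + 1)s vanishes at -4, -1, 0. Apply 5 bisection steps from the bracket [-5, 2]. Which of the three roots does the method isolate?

-4

midpoint -1.5: g = -1.875 < 0 → [-5, -1.5]
midpoint -3.25: g = -5.484375 < 0 → [-5, -3.25]
midpoint -4.125: g = 1.611328 > 0 → [-4.125, -3.25]
midpoint -3.6875: g = -3.0969 < 0 → [-4.125, -3.6875]
midpoint -3.90625: g = -1.0643 < 0 → [-4.125, -3.90625]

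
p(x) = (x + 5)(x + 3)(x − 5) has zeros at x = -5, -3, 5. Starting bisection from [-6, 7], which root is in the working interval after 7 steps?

5

m = 0.5, p(m) = -86.625 (−); new bracket [0.5, 7]
m = 3.75, p(m) = -73.828125 (−); new bracket [3.75, 7]
m = 5.375, p(m) = 32.583984 (+); new bracket [3.75, 5.375]
m = 4.5625, p(m) = -31.6384 (−); new bracket [4.5625, 5.375]
m = 4.96875, p(m) = -2.4825 (−); new bracket [4.96875, 5.375]
m = 5.171875, p(m) = 14.2868 (+); new bracket [4.96875, 5.171875]
m = 5.0703125, p(m) = 5.7143 (+); new bracket [4.96875, 5.0703125]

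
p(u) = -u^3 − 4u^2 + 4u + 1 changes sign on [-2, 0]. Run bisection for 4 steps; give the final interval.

[-0.25, -0.125]

midpoint -1: p = -6 < 0 → [-1, 0]
midpoint -0.5: p = -1.875 < 0 → [-0.5, 0]
midpoint -0.25: p = -0.234375 < 0 → [-0.25, 0]
midpoint -0.125: p = 0.4395 > 0 → [-0.25, -0.125]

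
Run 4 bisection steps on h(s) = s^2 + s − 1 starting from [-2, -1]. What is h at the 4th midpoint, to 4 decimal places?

h(-1.5) = -0.25 < 0, so the root lies in [-2, -1.5]
h(-1.75) = 0.3125 > 0, so the root lies in [-1.75, -1.5]
h(-1.625) = 0.015625 > 0, so the root lies in [-1.625, -1.5]
h(-1.5625) = -0.1211 < 0, so the root lies in [-1.625, -1.5625]

-0.1211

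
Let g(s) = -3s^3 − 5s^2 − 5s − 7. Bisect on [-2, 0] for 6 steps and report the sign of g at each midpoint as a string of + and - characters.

g(-1) = -4 < 0, so the root lies in [-2, -1]
g(-1.5) = -0.625 < 0, so the root lies in [-2, -1.5]
g(-1.75) = 2.515625 > 0, so the root lies in [-1.75, -1.5]
g(-1.625) = 0.7949 > 0, so the root lies in [-1.625, -1.5]
g(-1.5625) = 0.0496 > 0, so the root lies in [-1.5625, -1.5]
g(-1.53125) = -0.2963 < 0, so the root lies in [-1.5625, -1.53125]

--+++-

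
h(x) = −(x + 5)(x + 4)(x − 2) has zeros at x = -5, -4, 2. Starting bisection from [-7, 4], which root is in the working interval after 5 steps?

x = -1.5 gives h = 30.625, positive; keep [-1.5, 4]
x = 1.25 gives h = 24.609375, positive; keep [1.25, 4]
x = 2.625 gives h = -31.572266, negative; keep [1.25, 2.625]
x = 1.9375 gives h = 2.5745, positive; keep [1.9375, 2.625]
x = 2.28125 gives h = -12.8631, negative; keep [1.9375, 2.28125]

2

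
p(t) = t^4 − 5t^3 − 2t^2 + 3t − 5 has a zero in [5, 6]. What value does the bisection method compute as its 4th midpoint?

5.3125

midpoint 5.5: p = 34.1875 > 0 → [5, 5.5]
midpoint 5.25: p = -8.199219 < 0 → [5.25, 5.5]
midpoint 5.375: p = 11.576416 > 0 → [5.25, 5.375]
midpoint 5.3125: p = 1.3462 > 0 → [5.25, 5.3125]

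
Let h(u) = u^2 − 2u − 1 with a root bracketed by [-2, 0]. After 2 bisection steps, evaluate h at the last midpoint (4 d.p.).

h(-1) = 2 > 0, so the root lies in [-1, 0]
h(-0.5) = 0.25 > 0, so the root lies in [-0.5, 0]

0.2500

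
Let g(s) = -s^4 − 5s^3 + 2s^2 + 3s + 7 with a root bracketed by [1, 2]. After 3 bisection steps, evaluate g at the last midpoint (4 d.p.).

-1.6663

g(1.5) = -5.9375 < 0, so the root lies in [1, 1.5]
g(1.25) = 1.667969 > 0, so the root lies in [1.25, 1.5]
g(1.375) = -1.66626 < 0, so the root lies in [1.25, 1.375]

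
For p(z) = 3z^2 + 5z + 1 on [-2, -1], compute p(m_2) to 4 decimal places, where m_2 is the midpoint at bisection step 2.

-0.5625

p(-1.5) = 0.25 > 0, so the root lies in [-1.5, -1]
p(-1.25) = -0.5625 < 0, so the root lies in [-1.5, -1.25]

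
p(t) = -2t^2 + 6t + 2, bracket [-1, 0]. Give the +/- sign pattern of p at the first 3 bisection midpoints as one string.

p(-0.5) = -1.5 < 0, so the root lies in [-0.5, 0]
p(-0.25) = 0.375 > 0, so the root lies in [-0.5, -0.25]
p(-0.375) = -0.53125 < 0, so the root lies in [-0.375, -0.25]

-+-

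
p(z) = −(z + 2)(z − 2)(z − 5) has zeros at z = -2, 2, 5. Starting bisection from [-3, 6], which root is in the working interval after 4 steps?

p(1.5) = -6.125 < 0, so the root lies in [-3, 1.5]
p(-0.75) = -19.765625 < 0, so the root lies in [-3, -0.75]
p(-1.875) = -3.330078 < 0, so the root lies in [-3, -1.875]
p(-2.4375) = 14.4392 > 0, so the root lies in [-2.4375, -1.875]

-2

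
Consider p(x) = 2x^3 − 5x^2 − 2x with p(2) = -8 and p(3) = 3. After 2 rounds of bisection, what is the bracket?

[2.75, 3]

midpoint 2.5: p = -5 < 0 → [2.5, 3]
midpoint 2.75: p = -1.71875 < 0 → [2.75, 3]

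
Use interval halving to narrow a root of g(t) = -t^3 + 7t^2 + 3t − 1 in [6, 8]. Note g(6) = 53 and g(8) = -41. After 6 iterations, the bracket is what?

m = 7, g(m) = 20 (+); new bracket [7, 8]
m = 7.5, g(m) = -6.625 (−); new bracket [7, 7.5]
m = 7.25, g(m) = 7.609375 (+); new bracket [7.25, 7.5]
m = 7.375, g(m) = 0.7285 (+); new bracket [7.375, 7.5]
m = 7.4375, g(m) = -2.8884 (−); new bracket [7.375, 7.4375]
m = 7.40625, g(m) = -1.0651 (−); new bracket [7.375, 7.40625]

[7.375, 7.40625]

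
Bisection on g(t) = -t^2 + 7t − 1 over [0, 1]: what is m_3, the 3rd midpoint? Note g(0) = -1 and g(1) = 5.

g(0.5) = 2.25 > 0, so the root lies in [0, 0.5]
g(0.25) = 0.6875 > 0, so the root lies in [0, 0.25]
g(0.125) = -0.140625 < 0, so the root lies in [0.125, 0.25]

0.125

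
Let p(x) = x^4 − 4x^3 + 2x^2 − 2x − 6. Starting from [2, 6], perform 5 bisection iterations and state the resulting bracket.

[3.625, 3.75]

p(4) = 18 > 0, so the root lies in [2, 4]
p(3) = -21 < 0, so the root lies in [3, 4]
p(3.5) = -9.9375 < 0, so the root lies in [3.5, 4]
p(3.75) = 1.4414 > 0, so the root lies in [3.5, 3.75]
p(3.625) = -4.8318 < 0, so the root lies in [3.625, 3.75]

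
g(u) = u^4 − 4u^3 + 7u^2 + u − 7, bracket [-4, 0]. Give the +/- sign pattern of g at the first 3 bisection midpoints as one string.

g(-2) = 67 > 0, so the root lies in [-2, 0]
g(-1) = 4 > 0, so the root lies in [-1, 0]
g(-0.5) = -5.1875 < 0, so the root lies in [-1, -0.5]

++-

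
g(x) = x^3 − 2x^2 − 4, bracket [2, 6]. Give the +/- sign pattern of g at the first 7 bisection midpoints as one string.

midpoint 4: g = 28 > 0 → [2, 4]
midpoint 3: g = 5 > 0 → [2, 3]
midpoint 2.5: g = -0.875 < 0 → [2.5, 3]
midpoint 2.75: g = 1.6719 > 0 → [2.5, 2.75]
midpoint 2.625: g = 0.3066 > 0 → [2.5, 2.625]
midpoint 2.5625: g = -0.3064 < 0 → [2.5625, 2.625]
midpoint 2.59375: g = -0.0055 < 0 → [2.59375, 2.625]

++-++--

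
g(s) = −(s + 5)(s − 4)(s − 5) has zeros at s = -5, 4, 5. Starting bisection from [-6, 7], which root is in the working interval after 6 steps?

g(0.5) = -86.625 < 0, so the root lies in [-6, 0.5]
g(-2.75) = -117.703125 < 0, so the root lies in [-6, -2.75]
g(-4.375) = -49.072266 < 0, so the root lies in [-6, -4.375]
g(-5.1875) = 17.5496 > 0, so the root lies in [-5.1875, -4.375]
g(-4.78125) = -18.7888 < 0, so the root lies in [-5.1875, -4.78125]
g(-4.984375) = -1.4016 < 0, so the root lies in [-5.1875, -4.984375]

-5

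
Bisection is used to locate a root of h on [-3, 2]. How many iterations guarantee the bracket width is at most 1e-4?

Width after n steps is 5/2^n. Need 2^n ≥ 5/1e-4 = 50000.
2^15 = 32768 < 50000 ≤ 2^16 = 65536, so n = 16.

16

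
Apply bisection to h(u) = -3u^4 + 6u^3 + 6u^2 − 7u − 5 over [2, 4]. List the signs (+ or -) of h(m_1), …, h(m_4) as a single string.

--+-

u = 3 gives h = -53, negative; keep [2, 3]
u = 2.5 gives h = -8.4375, negative; keep [2, 2.5]
u = 2.25 gives h = 1.082031, positive; keep [2.25, 2.5]
u = 2.375 gives h = -2.8523, negative; keep [2.25, 2.375]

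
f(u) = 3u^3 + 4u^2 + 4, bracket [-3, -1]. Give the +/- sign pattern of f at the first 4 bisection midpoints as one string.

-++-

m = -2, f(m) = -4 (−); new bracket [-2, -1]
m = -1.5, f(m) = 2.875 (+); new bracket [-2, -1.5]
m = -1.75, f(m) = 0.171875 (+); new bracket [-2, -1.75]
m = -1.875, f(m) = -1.7129 (−); new bracket [-1.875, -1.75]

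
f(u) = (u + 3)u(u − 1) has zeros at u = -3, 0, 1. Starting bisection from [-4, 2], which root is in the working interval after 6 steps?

m = -1, f(m) = 4 (+); new bracket [-4, -1]
m = -2.5, f(m) = 4.375 (+); new bracket [-4, -2.5]
m = -3.25, f(m) = -3.453125 (−); new bracket [-3.25, -2.5]
m = -2.875, f(m) = 1.3926 (+); new bracket [-3.25, -2.875]
m = -3.0625, f(m) = -0.7776 (−); new bracket [-3.0625, -2.875]
m = -2.96875, f(m) = 0.3682 (+); new bracket [-3.0625, -2.96875]

-3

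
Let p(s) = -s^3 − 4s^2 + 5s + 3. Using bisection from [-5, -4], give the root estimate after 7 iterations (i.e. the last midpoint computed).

s = -4.5 gives p = -9.375, negative; keep [-5, -4.5]
s = -4.75 gives p = -3.828125, negative; keep [-5, -4.75]
s = -4.875 gives p = -0.580078, negative; keep [-5, -4.875]
s = -4.9375 gives p = 1.1677, positive; keep [-4.9375, -4.875]
s = -4.90625 gives p = 0.2834, positive; keep [-4.90625, -4.875]
s = -4.890625 gives p = -0.151, negative; keep [-4.90625, -4.890625]
s = -4.8984375 gives p = 0.0655, positive; keep [-4.8984375, -4.890625]

-4.8984375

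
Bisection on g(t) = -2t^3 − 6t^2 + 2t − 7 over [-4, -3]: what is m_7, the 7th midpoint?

m = -3.5, g(m) = -1.75 (−); new bracket [-4, -3.5]
m = -3.75, g(m) = 6.59375 (+); new bracket [-3.75, -3.5]
m = -3.625, g(m) = 2.175781 (+); new bracket [-3.625, -3.5]
m = -3.5625, g(m) = 0.1528 (+); new bracket [-3.5625, -3.5]
m = -3.53125, g(m) = -0.8134 (−); new bracket [-3.5625, -3.53125]
m = -3.546875, g(m) = -0.334 (−); new bracket [-3.5625, -3.546875]
m = -3.5546875, g(m) = -0.0915 (−); new bracket [-3.5625, -3.5546875]

-3.5546875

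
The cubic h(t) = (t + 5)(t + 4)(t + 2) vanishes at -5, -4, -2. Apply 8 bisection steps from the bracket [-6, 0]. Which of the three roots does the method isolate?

-2

midpoint -3: h = -2 < 0 → [-3, 0]
midpoint -1.5: h = 4.375 > 0 → [-3, -1.5]
midpoint -2.25: h = -1.203125 < 0 → [-2.25, -1.5]
midpoint -1.875: h = 0.8301 > 0 → [-2.25, -1.875]
midpoint -2.0625: h = -0.3557 < 0 → [-2.0625, -1.875]
midpoint -1.96875: h = 0.1924 > 0 → [-2.0625, -1.96875]
midpoint -2.015625: h = -0.0925 < 0 → [-2.015625, -1.96875]
midpoint -1.9921875: h = 0.0472 > 0 → [-2.015625, -1.9921875]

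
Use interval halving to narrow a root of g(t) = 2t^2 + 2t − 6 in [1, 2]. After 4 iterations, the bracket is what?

[1.25, 1.3125]

t = 1.5 gives g = 1.5, positive; keep [1, 1.5]
t = 1.25 gives g = -0.375, negative; keep [1.25, 1.5]
t = 1.375 gives g = 0.53125, positive; keep [1.25, 1.375]
t = 1.3125 gives g = 0.0703, positive; keep [1.25, 1.3125]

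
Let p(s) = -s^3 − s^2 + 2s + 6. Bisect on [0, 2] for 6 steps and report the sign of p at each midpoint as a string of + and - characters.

p(1) = 6 > 0, so the root lies in [1, 2]
p(1.5) = 3.375 > 0, so the root lies in [1.5, 2]
p(1.75) = 1.078125 > 0, so the root lies in [1.75, 2]
p(1.875) = -0.3574 < 0, so the root lies in [1.75, 1.875]
p(1.8125) = 0.3855 > 0, so the root lies in [1.8125, 1.875]
p(1.84375) = 0.0204 > 0, so the root lies in [1.84375, 1.875]

+++-++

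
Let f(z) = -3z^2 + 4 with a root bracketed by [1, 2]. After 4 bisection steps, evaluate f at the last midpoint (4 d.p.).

-0.2305

m = 1.5, f(m) = -2.75 (−); new bracket [1, 1.5]
m = 1.25, f(m) = -0.6875 (−); new bracket [1, 1.25]
m = 1.125, f(m) = 0.203125 (+); new bracket [1.125, 1.25]
m = 1.1875, f(m) = -0.2305 (−); new bracket [1.125, 1.1875]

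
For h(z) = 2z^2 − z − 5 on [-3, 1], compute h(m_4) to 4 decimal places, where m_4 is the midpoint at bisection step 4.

m = -1, h(m) = -2 (−); new bracket [-3, -1]
m = -2, h(m) = 5 (+); new bracket [-2, -1]
m = -1.5, h(m) = 1 (+); new bracket [-1.5, -1]
m = -1.25, h(m) = -0.625 (−); new bracket [-1.5, -1.25]

-0.6250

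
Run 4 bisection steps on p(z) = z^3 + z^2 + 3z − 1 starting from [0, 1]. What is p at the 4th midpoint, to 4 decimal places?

0.0657

m = 0.5, p(m) = 0.875 (+); new bracket [0, 0.5]
m = 0.25, p(m) = -0.171875 (−); new bracket [0.25, 0.5]
m = 0.375, p(m) = 0.318359 (+); new bracket [0.25, 0.375]
m = 0.3125, p(m) = 0.0657 (+); new bracket [0.25, 0.3125]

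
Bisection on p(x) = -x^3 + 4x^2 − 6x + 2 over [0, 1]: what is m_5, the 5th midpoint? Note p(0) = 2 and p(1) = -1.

0.46875

m = 0.5, p(m) = -0.125 (−); new bracket [0, 0.5]
m = 0.25, p(m) = 0.734375 (+); new bracket [0.25, 0.5]
m = 0.375, p(m) = 0.259766 (+); new bracket [0.375, 0.5]
m = 0.4375, p(m) = 0.0569 (+); new bracket [0.4375, 0.5]
m = 0.46875, p(m) = -0.0366 (−); new bracket [0.4375, 0.46875]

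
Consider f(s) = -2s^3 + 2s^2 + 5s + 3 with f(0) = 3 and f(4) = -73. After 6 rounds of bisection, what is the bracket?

[2.3125, 2.375]

f(2) = 5 > 0, so the root lies in [2, 4]
f(3) = -18 < 0, so the root lies in [2, 3]
f(2.5) = -3.25 < 0, so the root lies in [2, 2.5]
f(2.25) = 1.5938 > 0, so the root lies in [2.25, 2.5]
f(2.375) = -0.6367 < 0, so the root lies in [2.25, 2.375]
f(2.3125) = 0.5249 > 0, so the root lies in [2.3125, 2.375]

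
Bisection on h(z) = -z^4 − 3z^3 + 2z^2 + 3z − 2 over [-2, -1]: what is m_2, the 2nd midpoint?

h(-1.5) = 3.0625 > 0, so the root lies in [-1.5, -1]
h(-1.25) = 0.792969 > 0, so the root lies in [-1.25, -1]

-1.25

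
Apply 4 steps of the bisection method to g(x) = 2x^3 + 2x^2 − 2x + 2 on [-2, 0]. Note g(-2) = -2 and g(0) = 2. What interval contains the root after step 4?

midpoint -1: g = 4 > 0 → [-2, -1]
midpoint -1.5: g = 2.75 > 0 → [-2, -1.5]
midpoint -1.75: g = 0.90625 > 0 → [-2, -1.75]
midpoint -1.875: g = -0.4023 < 0 → [-1.875, -1.75]

[-1.875, -1.75]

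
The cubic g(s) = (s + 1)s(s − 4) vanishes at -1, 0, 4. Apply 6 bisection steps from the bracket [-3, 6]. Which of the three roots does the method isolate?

4

midpoint 1.5: g = -9.375 < 0 → [1.5, 6]
midpoint 3.75: g = -4.453125 < 0 → [3.75, 6]
midpoint 4.875: g = 25.060547 > 0 → [3.75, 4.875]
midpoint 4.3125: g = 7.1594 > 0 → [3.75, 4.3125]
midpoint 4.03125: g = 0.6338 > 0 → [3.75, 4.03125]
midpoint 3.890625: g = -2.0811 < 0 → [3.890625, 4.03125]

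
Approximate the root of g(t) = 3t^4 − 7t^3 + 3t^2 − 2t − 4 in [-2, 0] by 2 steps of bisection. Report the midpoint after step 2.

t = -1 gives g = 11, positive; keep [-1, 0]
t = -0.5 gives g = -1.1875, negative; keep [-1, -0.5]

-0.5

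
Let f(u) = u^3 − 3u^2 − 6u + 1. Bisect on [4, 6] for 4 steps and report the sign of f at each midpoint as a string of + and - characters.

++-+

m = 5, f(m) = 21 (+); new bracket [4, 5]
m = 4.5, f(m) = 4.375 (+); new bracket [4, 4.5]
m = 4.25, f(m) = -1.921875 (−); new bracket [4.25, 4.5]
m = 4.375, f(m) = 1.0684 (+); new bracket [4.25, 4.375]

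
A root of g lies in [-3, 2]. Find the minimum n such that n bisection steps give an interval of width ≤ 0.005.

10

Width after n steps is 5/2^n. Need 2^n ≥ 5/0.005 = 1000.
2^9 = 512 < 1000 ≤ 2^10 = 1024, so n = 10.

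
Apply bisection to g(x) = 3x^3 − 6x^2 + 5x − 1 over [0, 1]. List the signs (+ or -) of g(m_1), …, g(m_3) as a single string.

m = 0.5, g(m) = 0.375 (+); new bracket [0, 0.5]
m = 0.25, g(m) = -0.078125 (−); new bracket [0.25, 0.5]
m = 0.375, g(m) = 0.189453 (+); new bracket [0.25, 0.375]

+-+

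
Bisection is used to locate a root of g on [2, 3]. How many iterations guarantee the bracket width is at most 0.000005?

Width after n steps is 1/2^n. Need 2^n ≥ 1/0.000005 = 200000.
2^17 = 131072 < 200000 ≤ 2^18 = 262144, so n = 18.

18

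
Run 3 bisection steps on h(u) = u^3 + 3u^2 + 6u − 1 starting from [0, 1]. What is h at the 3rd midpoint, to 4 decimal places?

-0.2012

m = 0.5, h(m) = 2.875 (+); new bracket [0, 0.5]
m = 0.25, h(m) = 0.703125 (+); new bracket [0, 0.25]
m = 0.125, h(m) = -0.201172 (−); new bracket [0.125, 0.25]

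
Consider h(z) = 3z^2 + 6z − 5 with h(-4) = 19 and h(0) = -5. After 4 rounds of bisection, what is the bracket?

midpoint -2: h = -5 < 0 → [-4, -2]
midpoint -3: h = 4 > 0 → [-3, -2]
midpoint -2.5: h = -1.25 < 0 → [-3, -2.5]
midpoint -2.75: h = 1.1875 > 0 → [-2.75, -2.5]

[-2.75, -2.5]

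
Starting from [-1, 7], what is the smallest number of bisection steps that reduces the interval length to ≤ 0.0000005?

24

Width after n steps is 8/2^n. Need 2^n ≥ 8/0.0000005 = 16000000.
2^23 = 8388608 < 16000000 ≤ 2^24 = 16777216, so n = 24.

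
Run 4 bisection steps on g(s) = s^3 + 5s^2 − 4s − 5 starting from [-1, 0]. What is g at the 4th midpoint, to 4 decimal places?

g(-0.5) = -1.875 < 0, so the root lies in [-1, -0.5]
g(-0.75) = 0.390625 > 0, so the root lies in [-0.75, -0.5]
g(-0.625) = -0.791016 < 0, so the root lies in [-0.75, -0.625]
g(-0.6875) = -0.2117 < 0, so the root lies in [-0.75, -0.6875]

-0.2117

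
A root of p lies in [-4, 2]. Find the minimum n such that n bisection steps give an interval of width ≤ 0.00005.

Width after n steps is 6/2^n. Need 2^n ≥ 6/0.00005 = 120000.
2^16 = 65536 < 120000 ≤ 2^17 = 131072, so n = 17.

17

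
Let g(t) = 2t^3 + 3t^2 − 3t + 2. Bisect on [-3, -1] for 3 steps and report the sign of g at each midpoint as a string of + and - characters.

t = -2 gives g = 4, positive; keep [-3, -2]
t = -2.5 gives g = -3, negative; keep [-2.5, -2]
t = -2.25 gives g = 1.15625, positive; keep [-2.5, -2.25]

+-+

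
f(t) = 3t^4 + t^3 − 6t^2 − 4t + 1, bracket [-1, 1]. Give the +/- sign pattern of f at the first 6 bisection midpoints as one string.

+--++-

midpoint 0: f = 1 > 0 → [0, 1]
midpoint 0.5: f = -2.1875 < 0 → [0, 0.5]
midpoint 0.25: f = -0.347656 < 0 → [0, 0.25]
midpoint 0.125: f = 0.4089 > 0 → [0.125, 0.25]
midpoint 0.1875: f = 0.0494 > 0 → [0.1875, 0.25]
midpoint 0.21875: f = -0.1448 < 0 → [0.1875, 0.21875]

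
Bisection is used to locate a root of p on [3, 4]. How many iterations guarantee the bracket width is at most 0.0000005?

Width after n steps is 1/2^n. Need 2^n ≥ 1/0.0000005 = 2000000.
2^20 = 1048576 < 2000000 ≤ 2^21 = 2097152, so n = 21.

21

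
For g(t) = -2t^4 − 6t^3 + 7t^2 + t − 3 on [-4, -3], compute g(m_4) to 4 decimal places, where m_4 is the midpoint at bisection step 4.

4.8838

t = -3.5 gives g = 36.375, positive; keep [-4, -3.5]
t = -3.75 gives g = 12.585938, positive; keep [-4, -3.75]
t = -3.875 gives g = -3.590332, negative; keep [-3.875, -3.75]
t = -3.8125 gives g = 4.8838, positive; keep [-3.875, -3.8125]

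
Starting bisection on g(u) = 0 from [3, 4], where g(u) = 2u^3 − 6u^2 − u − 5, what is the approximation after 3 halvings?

midpoint 3.5: g = 3.75 > 0 → [3, 3.5]
midpoint 3.25: g = -2.96875 < 0 → [3.25, 3.5]
midpoint 3.375: g = 0.167969 > 0 → [3.25, 3.375]

3.375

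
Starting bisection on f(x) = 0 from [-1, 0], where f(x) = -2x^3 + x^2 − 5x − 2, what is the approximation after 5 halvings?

-0.34375

m = -0.5, f(m) = 1 (+); new bracket [-0.5, 0]
m = -0.25, f(m) = -0.65625 (−); new bracket [-0.5, -0.25]
m = -0.375, f(m) = 0.121094 (+); new bracket [-0.375, -0.25]
m = -0.3125, f(m) = -0.2788 (−); new bracket [-0.375, -0.3125]
m = -0.34375, f(m) = -0.0818 (−); new bracket [-0.375, -0.34375]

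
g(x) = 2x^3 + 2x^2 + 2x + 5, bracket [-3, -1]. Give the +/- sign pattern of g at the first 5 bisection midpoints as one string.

x = -2 gives g = -7, negative; keep [-2, -1]
x = -1.5 gives g = -0.25, negative; keep [-1.5, -1]
x = -1.25 gives g = 1.71875, positive; keep [-1.5, -1.25]
x = -1.375 gives g = 0.832, positive; keep [-1.5, -1.375]
x = -1.4375 gives g = 0.3169, positive; keep [-1.5, -1.4375]

--+++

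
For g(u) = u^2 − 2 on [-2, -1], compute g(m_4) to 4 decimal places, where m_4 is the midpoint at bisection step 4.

m = -1.5, g(m) = 0.25 (+); new bracket [-1.5, -1]
m = -1.25, g(m) = -0.4375 (−); new bracket [-1.5, -1.25]
m = -1.375, g(m) = -0.109375 (−); new bracket [-1.5, -1.375]
m = -1.4375, g(m) = 0.0664 (+); new bracket [-1.4375, -1.375]

0.0664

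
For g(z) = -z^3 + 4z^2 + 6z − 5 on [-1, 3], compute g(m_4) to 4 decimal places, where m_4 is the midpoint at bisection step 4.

1.3281

z = 1 gives g = 4, positive; keep [-1, 1]
z = 0 gives g = -5, negative; keep [0, 1]
z = 0.5 gives g = -1.125, negative; keep [0.5, 1]
z = 0.75 gives g = 1.3281, positive; keep [0.5, 0.75]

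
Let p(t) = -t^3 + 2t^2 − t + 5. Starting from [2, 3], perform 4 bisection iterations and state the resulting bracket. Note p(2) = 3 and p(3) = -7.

t = 2.5 gives p = -0.625, negative; keep [2, 2.5]
t = 2.25 gives p = 1.484375, positive; keep [2.25, 2.5]
t = 2.375 gives p = 0.509766, positive; keep [2.375, 2.5]
t = 2.4375 gives p = -0.0369, negative; keep [2.375, 2.4375]

[2.375, 2.4375]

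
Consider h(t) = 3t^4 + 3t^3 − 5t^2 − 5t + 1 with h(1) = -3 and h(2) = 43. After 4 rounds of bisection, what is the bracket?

[1.1875, 1.25]

h(1.5) = 7.5625 > 0, so the root lies in [1, 1.5]
h(1.25) = 0.121094 > 0, so the root lies in [1, 1.25]
h(1.125) = -1.876221 < 0, so the root lies in [1.125, 1.25]
h(1.1875) = -0.999 < 0, so the root lies in [1.1875, 1.25]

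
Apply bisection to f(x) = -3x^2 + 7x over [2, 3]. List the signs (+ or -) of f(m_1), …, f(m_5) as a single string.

-+-+-

f(2.5) = -1.25 < 0, so the root lies in [2, 2.5]
f(2.25) = 0.5625 > 0, so the root lies in [2.25, 2.5]
f(2.375) = -0.296875 < 0, so the root lies in [2.25, 2.375]
f(2.3125) = 0.1445 > 0, so the root lies in [2.3125, 2.375]
f(2.34375) = -0.0732 < 0, so the root lies in [2.3125, 2.34375]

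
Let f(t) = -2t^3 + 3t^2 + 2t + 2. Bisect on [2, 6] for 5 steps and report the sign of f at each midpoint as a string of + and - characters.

t = 4 gives f = -70, negative; keep [2, 4]
t = 3 gives f = -19, negative; keep [2, 3]
t = 2.5 gives f = -5.5, negative; keep [2, 2.5]
t = 2.25 gives f = -1.0938, negative; keep [2, 2.25]
t = 2.125 gives f = 0.6055, positive; keep [2.125, 2.25]

----+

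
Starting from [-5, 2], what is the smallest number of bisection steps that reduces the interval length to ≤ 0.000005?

21

Width after n steps is 7/2^n. Need 2^n ≥ 7/0.000005 = 1400000.
2^20 = 1048576 < 1400000 ≤ 2^21 = 2097152, so n = 21.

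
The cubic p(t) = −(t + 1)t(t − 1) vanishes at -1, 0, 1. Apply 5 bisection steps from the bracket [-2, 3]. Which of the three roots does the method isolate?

1

t = 0.5 gives p = 0.375, positive; keep [0.5, 3]
t = 1.75 gives p = -3.609375, negative; keep [0.5, 1.75]
t = 1.125 gives p = -0.298828, negative; keep [0.5, 1.125]
t = 0.8125 gives p = 0.2761, positive; keep [0.8125, 1.125]
t = 0.96875 gives p = 0.0596, positive; keep [0.96875, 1.125]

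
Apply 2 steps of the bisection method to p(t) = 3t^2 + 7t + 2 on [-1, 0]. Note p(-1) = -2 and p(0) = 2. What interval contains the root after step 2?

[-0.5, -0.25]

m = -0.5, p(m) = -0.75 (−); new bracket [-0.5, 0]
m = -0.25, p(m) = 0.4375 (+); new bracket [-0.5, -0.25]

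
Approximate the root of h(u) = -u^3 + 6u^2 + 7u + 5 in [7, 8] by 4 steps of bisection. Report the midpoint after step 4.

midpoint 7.5: h = -26.875 < 0 → [7, 7.5]
midpoint 7.25: h = -9.953125 < 0 → [7, 7.25]
midpoint 7.125: h = -2.236328 < 0 → [7, 7.125]
midpoint 7.0625: h = 1.4412 > 0 → [7.0625, 7.125]

7.0625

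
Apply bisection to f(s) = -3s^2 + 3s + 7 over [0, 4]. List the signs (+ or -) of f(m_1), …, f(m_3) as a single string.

f(2) = 1 > 0, so the root lies in [2, 4]
f(3) = -11 < 0, so the root lies in [2, 3]
f(2.5) = -4.25 < 0, so the root lies in [2, 2.5]

+--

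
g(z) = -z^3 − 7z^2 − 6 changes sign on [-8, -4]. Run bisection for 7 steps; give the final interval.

midpoint -6: g = -42 < 0 → [-8, -6]
midpoint -7: g = -6 < 0 → [-8, -7]
midpoint -7.5: g = 22.125 > 0 → [-7.5, -7]
midpoint -7.25: g = 7.1406 > 0 → [-7.25, -7]
midpoint -7.125: g = 0.3457 > 0 → [-7.125, -7]
midpoint -7.0625: g = -2.8826 < 0 → [-7.125, -7.0625]
midpoint -7.09375: g = -1.2824 < 0 → [-7.125, -7.09375]

[-7.125, -7.09375]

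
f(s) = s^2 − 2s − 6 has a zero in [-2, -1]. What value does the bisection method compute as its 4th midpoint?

s = -1.5 gives f = -0.75, negative; keep [-2, -1.5]
s = -1.75 gives f = 0.5625, positive; keep [-1.75, -1.5]
s = -1.625 gives f = -0.109375, negative; keep [-1.75, -1.625]
s = -1.6875 gives f = 0.2227, positive; keep [-1.6875, -1.625]

-1.6875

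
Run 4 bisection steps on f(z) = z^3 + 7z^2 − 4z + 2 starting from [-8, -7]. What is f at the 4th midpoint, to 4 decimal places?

f(-7.5) = 3.875 > 0, so the root lies in [-8, -7.5]
f(-7.75) = -12.046875 < 0, so the root lies in [-7.75, -7.5]
f(-7.625) = -3.837891 < 0, so the root lies in [-7.625, -7.5]
f(-7.5625) = 0.0798 > 0, so the root lies in [-7.625, -7.5625]

0.0798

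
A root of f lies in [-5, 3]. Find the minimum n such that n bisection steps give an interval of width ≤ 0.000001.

23

Width after n steps is 8/2^n. Need 2^n ≥ 8/0.000001 = 8000000.
2^22 = 4194304 < 8000000 ≤ 2^23 = 8388608, so n = 23.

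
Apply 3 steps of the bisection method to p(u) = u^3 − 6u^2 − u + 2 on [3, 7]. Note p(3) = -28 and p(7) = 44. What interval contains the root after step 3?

p(5) = -28 < 0, so the root lies in [5, 7]
p(6) = -4 < 0, so the root lies in [6, 7]
p(6.5) = 16.625 > 0, so the root lies in [6, 6.5]

[6, 6.5]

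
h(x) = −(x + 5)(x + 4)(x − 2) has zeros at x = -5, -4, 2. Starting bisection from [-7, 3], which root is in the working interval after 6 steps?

midpoint -2: h = 24 > 0 → [-2, 3]
midpoint 0.5: h = 37.125 > 0 → [0.5, 3]
midpoint 1.75: h = 9.703125 > 0 → [1.75, 3]
midpoint 2.375: h = -17.6309 < 0 → [1.75, 2.375]
midpoint 2.0625: h = -2.676 < 0 → [1.75, 2.0625]
midpoint 1.90625: h = 3.8241 > 0 → [1.90625, 2.0625]

2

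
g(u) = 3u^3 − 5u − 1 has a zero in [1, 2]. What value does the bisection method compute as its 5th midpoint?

1.40625

u = 1.5 gives g = 1.625, positive; keep [1, 1.5]
u = 1.25 gives g = -1.390625, negative; keep [1.25, 1.5]
u = 1.375 gives g = -0.076172, negative; keep [1.375, 1.5]
u = 1.4375 gives g = 0.7239, positive; keep [1.375, 1.4375]
u = 1.40625 gives g = 0.3115, positive; keep [1.375, 1.40625]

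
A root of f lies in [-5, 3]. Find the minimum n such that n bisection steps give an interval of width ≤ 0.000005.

Width after n steps is 8/2^n. Need 2^n ≥ 8/0.000005 = 1600000.
2^20 = 1048576 < 1600000 ≤ 2^21 = 2097152, so n = 21.

21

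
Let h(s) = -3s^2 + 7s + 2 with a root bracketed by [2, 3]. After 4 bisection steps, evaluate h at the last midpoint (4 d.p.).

0.2383

h(2.5) = 0.75 > 0, so the root lies in [2.5, 3]
h(2.75) = -1.4375 < 0, so the root lies in [2.5, 2.75]
h(2.625) = -0.296875 < 0, so the root lies in [2.5, 2.625]
h(2.5625) = 0.2383 > 0, so the root lies in [2.5625, 2.625]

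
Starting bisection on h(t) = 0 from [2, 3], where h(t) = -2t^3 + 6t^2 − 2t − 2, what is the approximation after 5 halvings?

2.40625

t = 2.5 gives h = -0.75, negative; keep [2, 2.5]
t = 2.25 gives h = 1.09375, positive; keep [2.25, 2.5]
t = 2.375 gives h = 0.300781, positive; keep [2.375, 2.5]
t = 2.4375 gives h = -0.1909, negative; keep [2.375, 2.4375]
t = 2.40625 gives h = 0.0632, positive; keep [2.40625, 2.4375]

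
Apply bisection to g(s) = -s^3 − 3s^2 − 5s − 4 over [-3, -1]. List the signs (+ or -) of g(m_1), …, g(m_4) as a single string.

s = -2 gives g = 2, positive; keep [-2, -1]
s = -1.5 gives g = 0.125, positive; keep [-1.5, -1]
s = -1.25 gives g = -0.484375, negative; keep [-1.5, -1.25]
s = -1.375 gives g = -0.1973, negative; keep [-1.5, -1.375]

++--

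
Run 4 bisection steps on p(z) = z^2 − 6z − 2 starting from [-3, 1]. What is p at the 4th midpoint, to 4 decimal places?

z = -1 gives p = 5, positive; keep [-1, 1]
z = 0 gives p = -2, negative; keep [-1, 0]
z = -0.5 gives p = 1.25, positive; keep [-0.5, 0]
z = -0.25 gives p = -0.4375, negative; keep [-0.5, -0.25]

-0.4375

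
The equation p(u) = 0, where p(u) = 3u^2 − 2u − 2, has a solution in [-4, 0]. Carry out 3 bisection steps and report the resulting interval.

m = -2, p(m) = 14 (+); new bracket [-2, 0]
m = -1, p(m) = 3 (+); new bracket [-1, 0]
m = -0.5, p(m) = -0.25 (−); new bracket [-1, -0.5]

[-1, -0.5]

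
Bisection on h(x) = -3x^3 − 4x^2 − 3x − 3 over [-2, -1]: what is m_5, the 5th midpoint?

x = -1.5 gives h = 2.625, positive; keep [-1.5, -1]
x = -1.25 gives h = 0.359375, positive; keep [-1.25, -1]
x = -1.125 gives h = -0.416016, negative; keep [-1.25, -1.125]
x = -1.1875 gives h = -0.0544, negative; keep [-1.25, -1.1875]
x = -1.21875 gives h = 0.1457, positive; keep [-1.21875, -1.1875]

-1.21875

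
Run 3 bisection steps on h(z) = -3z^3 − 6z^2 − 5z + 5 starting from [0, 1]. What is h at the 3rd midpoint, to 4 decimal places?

midpoint 0.5: h = 0.625 > 0 → [0.5, 1]
midpoint 0.75: h = -3.390625 < 0 → [0.5, 0.75]
midpoint 0.625: h = -1.201172 < 0 → [0.5, 0.625]

-1.2012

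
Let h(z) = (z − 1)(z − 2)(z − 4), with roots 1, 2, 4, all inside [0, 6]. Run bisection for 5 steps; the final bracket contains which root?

m = 3, h(m) = -2 (−); new bracket [3, 6]
m = 4.5, h(m) = 4.375 (+); new bracket [3, 4.5]
m = 3.75, h(m) = -1.203125 (−); new bracket [3.75, 4.5]
m = 4.125, h(m) = 0.8301 (+); new bracket [3.75, 4.125]
m = 3.9375, h(m) = -0.3557 (−); new bracket [3.9375, 4.125]

4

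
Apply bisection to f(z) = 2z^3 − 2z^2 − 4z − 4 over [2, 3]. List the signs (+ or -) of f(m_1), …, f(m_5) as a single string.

+-+++

m = 2.5, f(m) = 4.75 (+); new bracket [2, 2.5]
m = 2.25, f(m) = -0.34375 (−); new bracket [2.25, 2.5]
m = 2.375, f(m) = 2.011719 (+); new bracket [2.25, 2.375]
m = 2.3125, f(m) = 0.7876 (+); new bracket [2.25, 2.3125]
m = 2.28125, f(m) = 0.2105 (+); new bracket [2.25, 2.28125]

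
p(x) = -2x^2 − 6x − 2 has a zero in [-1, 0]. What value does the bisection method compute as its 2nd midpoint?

-0.25

m = -0.5, p(m) = 0.5 (+); new bracket [-0.5, 0]
m = -0.25, p(m) = -0.625 (−); new bracket [-0.5, -0.25]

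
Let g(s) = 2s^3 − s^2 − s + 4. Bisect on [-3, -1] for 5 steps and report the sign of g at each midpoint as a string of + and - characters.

midpoint -2: g = -14 < 0 → [-2, -1]
midpoint -1.5: g = -3.5 < 0 → [-1.5, -1]
midpoint -1.25: g = -0.21875 < 0 → [-1.25, -1]
midpoint -1.125: g = 1.0117 > 0 → [-1.25, -1.125]
midpoint -1.1875: g = 0.4282 > 0 → [-1.25, -1.1875]

---++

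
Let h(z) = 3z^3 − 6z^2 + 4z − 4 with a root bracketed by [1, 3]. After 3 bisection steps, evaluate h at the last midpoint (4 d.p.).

0.7031

midpoint 2: h = 4 > 0 → [1, 2]
midpoint 1.5: h = -1.375 < 0 → [1.5, 2]
midpoint 1.75: h = 0.703125 > 0 → [1.5, 1.75]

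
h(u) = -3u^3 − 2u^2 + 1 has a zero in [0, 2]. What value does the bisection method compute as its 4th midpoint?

m = 1, h(m) = -4 (−); new bracket [0, 1]
m = 0.5, h(m) = 0.125 (+); new bracket [0.5, 1]
m = 0.75, h(m) = -1.390625 (−); new bracket [0.5, 0.75]
m = 0.625, h(m) = -0.5137 (−); new bracket [0.5, 0.625]

0.625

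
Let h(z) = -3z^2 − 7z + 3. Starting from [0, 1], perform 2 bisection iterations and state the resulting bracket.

z = 0.5 gives h = -1.25, negative; keep [0, 0.5]
z = 0.25 gives h = 1.0625, positive; keep [0.25, 0.5]

[0.25, 0.5]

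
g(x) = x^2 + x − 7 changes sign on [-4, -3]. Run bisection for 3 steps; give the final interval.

g(-3.5) = 1.75 > 0, so the root lies in [-3.5, -3]
g(-3.25) = 0.3125 > 0, so the root lies in [-3.25, -3]
g(-3.125) = -0.359375 < 0, so the root lies in [-3.25, -3.125]

[-3.25, -3.125]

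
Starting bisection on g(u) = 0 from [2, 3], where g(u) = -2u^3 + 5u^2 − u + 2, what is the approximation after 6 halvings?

midpoint 2.5: g = -0.5 < 0 → [2, 2.5]
midpoint 2.25: g = 2.28125 > 0 → [2.25, 2.5]
midpoint 2.375: g = 1.035156 > 0 → [2.375, 2.5]
midpoint 2.4375: g = 0.3052 > 0 → [2.4375, 2.5]
midpoint 2.46875: g = -0.0878 < 0 → [2.4375, 2.46875]
midpoint 2.453125: g = 0.111 > 0 → [2.453125, 2.46875]

2.453125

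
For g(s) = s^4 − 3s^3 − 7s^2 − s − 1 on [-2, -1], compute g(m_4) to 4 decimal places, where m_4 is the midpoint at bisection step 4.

0.8772

midpoint -1.5: g = -0.0625 < 0 → [-2, -1.5]
midpoint -1.75: g = 4.769531 > 0 → [-1.75, -1.5]
midpoint -1.625: g = 1.986572 > 0 → [-1.625, -1.5]
midpoint -1.5625: g = 0.8772 > 0 → [-1.5625, -1.5]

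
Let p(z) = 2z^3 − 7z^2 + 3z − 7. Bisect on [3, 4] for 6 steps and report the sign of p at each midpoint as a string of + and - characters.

+-+---

z = 3.5 gives p = 3.5, positive; keep [3, 3.5]
z = 3.25 gives p = -2.53125, negative; keep [3.25, 3.5]
z = 3.375 gives p = 0.277344, positive; keep [3.25, 3.375]
z = 3.3125 gives p = -1.1772, negative; keep [3.3125, 3.375]
z = 3.34375 gives p = -0.4627, negative; keep [3.34375, 3.375]
z = 3.359375 gives p = -0.0959, negative; keep [3.359375, 3.375]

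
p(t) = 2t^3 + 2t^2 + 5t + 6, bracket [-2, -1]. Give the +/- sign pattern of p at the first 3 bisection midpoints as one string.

midpoint -1.5: p = -3.75 < 0 → [-1.5, -1]
midpoint -1.25: p = -1.03125 < 0 → [-1.25, -1]
midpoint -1.125: p = 0.058594 > 0 → [-1.25, -1.125]

--+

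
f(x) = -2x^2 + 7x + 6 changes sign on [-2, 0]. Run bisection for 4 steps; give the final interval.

x = -1 gives f = -3, negative; keep [-1, 0]
x = -0.5 gives f = 2, positive; keep [-1, -0.5]
x = -0.75 gives f = -0.375, negative; keep [-0.75, -0.5]
x = -0.625 gives f = 0.8438, positive; keep [-0.75, -0.625]

[-0.75, -0.625]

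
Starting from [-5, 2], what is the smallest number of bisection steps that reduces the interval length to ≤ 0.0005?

Width after n steps is 7/2^n. Need 2^n ≥ 7/0.0005 = 14000.
2^13 = 8192 < 14000 ≤ 2^14 = 16384, so n = 14.

14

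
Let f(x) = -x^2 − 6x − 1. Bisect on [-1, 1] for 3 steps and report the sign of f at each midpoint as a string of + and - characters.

-++

f(0) = -1 < 0, so the root lies in [-1, 0]
f(-0.5) = 1.75 > 0, so the root lies in [-0.5, 0]
f(-0.25) = 0.4375 > 0, so the root lies in [-0.25, 0]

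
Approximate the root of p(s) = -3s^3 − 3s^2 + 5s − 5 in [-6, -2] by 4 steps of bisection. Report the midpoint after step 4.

-2.25

s = -4 gives p = 119, positive; keep [-4, -2]
s = -3 gives p = 34, positive; keep [-3, -2]
s = -2.5 gives p = 10.625, positive; keep [-2.5, -2]
s = -2.25 gives p = 2.7344, positive; keep [-2.25, -2]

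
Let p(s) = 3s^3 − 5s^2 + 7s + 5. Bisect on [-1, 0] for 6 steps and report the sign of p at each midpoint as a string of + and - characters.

-+++++

m = -0.5, p(m) = -0.125 (−); new bracket [-0.5, 0]
m = -0.25, p(m) = 2.890625 (+); new bracket [-0.5, -0.25]
m = -0.375, p(m) = 1.513672 (+); new bracket [-0.5, -0.375]
m = -0.4375, p(m) = 0.7292 (+); new bracket [-0.5, -0.4375]
m = -0.46875, p(m) = 0.3111 (+); new bracket [-0.5, -0.46875]
m = -0.484375, p(m) = 0.0953 (+); new bracket [-0.5, -0.484375]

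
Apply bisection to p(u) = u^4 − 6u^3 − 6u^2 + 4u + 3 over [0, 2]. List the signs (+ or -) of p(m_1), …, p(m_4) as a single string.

midpoint 1: p = -4 < 0 → [0, 1]
midpoint 0.5: p = 2.8125 > 0 → [0.5, 1]
midpoint 0.75: p = 0.410156 > 0 → [0.75, 1]
midpoint 0.875: p = -1.5271 < 0 → [0.75, 0.875]

-++-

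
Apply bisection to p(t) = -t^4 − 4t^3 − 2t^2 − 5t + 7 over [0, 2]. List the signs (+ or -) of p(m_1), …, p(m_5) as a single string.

midpoint 1: p = -5 < 0 → [0, 1]
midpoint 0.5: p = 3.4375 > 0 → [0.5, 1]
midpoint 0.75: p = 0.121094 > 0 → [0.75, 1]
midpoint 0.875: p = -2.1721 < 0 → [0.75, 0.875]
midpoint 0.8125: p = -0.9641 < 0 → [0.75, 0.8125]

-++--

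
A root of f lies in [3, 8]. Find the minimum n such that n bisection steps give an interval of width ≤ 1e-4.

Width after n steps is 5/2^n. Need 2^n ≥ 5/1e-4 = 50000.
2^15 = 32768 < 50000 ≤ 2^16 = 65536, so n = 16.

16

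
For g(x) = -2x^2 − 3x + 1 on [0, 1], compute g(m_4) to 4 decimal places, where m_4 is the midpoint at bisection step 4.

m = 0.5, g(m) = -1 (−); new bracket [0, 0.5]
m = 0.25, g(m) = 0.125 (+); new bracket [0.25, 0.5]
m = 0.375, g(m) = -0.40625 (−); new bracket [0.25, 0.375]
m = 0.3125, g(m) = -0.1328 (−); new bracket [0.25, 0.3125]

-0.1328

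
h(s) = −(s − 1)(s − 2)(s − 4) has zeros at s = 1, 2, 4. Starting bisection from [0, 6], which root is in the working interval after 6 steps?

s = 3 gives h = 2, positive; keep [3, 6]
s = 4.5 gives h = -4.375, negative; keep [3, 4.5]
s = 3.75 gives h = 1.203125, positive; keep [3.75, 4.5]
s = 4.125 gives h = -0.8301, negative; keep [3.75, 4.125]
s = 3.9375 gives h = 0.3557, positive; keep [3.9375, 4.125]
s = 4.03125 gives h = -0.1924, negative; keep [3.9375, 4.03125]

4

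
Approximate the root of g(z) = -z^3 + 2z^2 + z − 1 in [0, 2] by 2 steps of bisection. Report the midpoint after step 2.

0.5

g(1) = 1 > 0, so the root lies in [0, 1]
g(0.5) = -0.125 < 0, so the root lies in [0.5, 1]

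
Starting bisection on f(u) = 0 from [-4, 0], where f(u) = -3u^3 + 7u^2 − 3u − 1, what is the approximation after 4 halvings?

m = -2, f(m) = 57 (+); new bracket [-2, 0]
m = -1, f(m) = 12 (+); new bracket [-1, 0]
m = -0.5, f(m) = 2.625 (+); new bracket [-0.5, 0]
m = -0.25, f(m) = 0.2344 (+); new bracket [-0.25, 0]

-0.25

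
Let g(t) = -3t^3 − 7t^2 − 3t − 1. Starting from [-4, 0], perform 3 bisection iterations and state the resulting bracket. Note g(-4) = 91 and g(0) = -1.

m = -2, g(m) = 1 (+); new bracket [-2, 0]
m = -1, g(m) = -2 (−); new bracket [-2, -1]
m = -1.5, g(m) = -2.125 (−); new bracket [-2, -1.5]

[-2, -1.5]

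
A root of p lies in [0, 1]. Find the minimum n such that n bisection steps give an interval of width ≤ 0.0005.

Width after n steps is 1/2^n. Need 2^n ≥ 1/0.0005 = 2000.
2^10 = 1024 < 2000 ≤ 2^11 = 2048, so n = 11.

11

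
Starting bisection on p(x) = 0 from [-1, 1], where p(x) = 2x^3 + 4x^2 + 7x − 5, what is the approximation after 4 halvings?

midpoint 0: p = -5 < 0 → [0, 1]
midpoint 0.5: p = -0.25 < 0 → [0.5, 1]
midpoint 0.75: p = 3.34375 > 0 → [0.5, 0.75]
midpoint 0.625: p = 1.4258 > 0 → [0.5, 0.625]

0.625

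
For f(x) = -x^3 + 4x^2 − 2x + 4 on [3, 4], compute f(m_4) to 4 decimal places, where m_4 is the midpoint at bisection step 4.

-0.8997

midpoint 3.5: f = 3.125 > 0 → [3.5, 4]
midpoint 3.75: f = 0.015625 > 0 → [3.75, 4]
midpoint 3.875: f = -1.873047 < 0 → [3.75, 3.875]
midpoint 3.8125: f = -0.8997 < 0 → [3.75, 3.8125]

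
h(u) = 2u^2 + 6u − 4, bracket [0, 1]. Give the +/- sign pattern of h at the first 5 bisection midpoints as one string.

m = 0.5, h(m) = -0.5 (−); new bracket [0.5, 1]
m = 0.75, h(m) = 1.625 (+); new bracket [0.5, 0.75]
m = 0.625, h(m) = 0.53125 (+); new bracket [0.5, 0.625]
m = 0.5625, h(m) = 0.0078 (+); new bracket [0.5, 0.5625]
m = 0.53125, h(m) = -0.248 (−); new bracket [0.53125, 0.5625]

-+++-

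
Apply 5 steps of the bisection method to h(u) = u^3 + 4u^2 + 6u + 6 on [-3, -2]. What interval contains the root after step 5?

[-2.59375, -2.5625]

m = -2.5, h(m) = 0.375 (+); new bracket [-3, -2.5]
m = -2.75, h(m) = -1.046875 (−); new bracket [-2.75, -2.5]
m = -2.625, h(m) = -0.275391 (−); new bracket [-2.625, -2.5]
m = -2.5625, h(m) = 0.0642 (+); new bracket [-2.625, -2.5625]
m = -2.59375, h(m) = -0.1019 (−); new bracket [-2.59375, -2.5625]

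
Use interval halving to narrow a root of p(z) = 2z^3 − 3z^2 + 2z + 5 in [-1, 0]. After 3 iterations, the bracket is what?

midpoint -0.5: p = 3 > 0 → [-1, -0.5]
midpoint -0.75: p = 0.96875 > 0 → [-1, -0.75]
midpoint -0.875: p = -0.386719 < 0 → [-0.875, -0.75]

[-0.875, -0.75]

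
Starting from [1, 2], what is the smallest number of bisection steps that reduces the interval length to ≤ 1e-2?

7

Width after n steps is 1/2^n. Need 2^n ≥ 1/1e-2 = 100.
2^6 = 64 < 100 ≤ 2^7 = 128, so n = 7.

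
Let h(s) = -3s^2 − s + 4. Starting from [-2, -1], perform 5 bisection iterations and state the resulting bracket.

[-1.34375, -1.3125]

h(-1.5) = -1.25 < 0, so the root lies in [-1.5, -1]
h(-1.25) = 0.5625 > 0, so the root lies in [-1.5, -1.25]
h(-1.375) = -0.296875 < 0, so the root lies in [-1.375, -1.25]
h(-1.3125) = 0.1445 > 0, so the root lies in [-1.375, -1.3125]
h(-1.34375) = -0.0732 < 0, so the root lies in [-1.34375, -1.3125]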